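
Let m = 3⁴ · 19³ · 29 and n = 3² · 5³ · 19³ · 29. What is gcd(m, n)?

min exponent per shared prime: 3² · 19³ · 29 = 1790199

1790199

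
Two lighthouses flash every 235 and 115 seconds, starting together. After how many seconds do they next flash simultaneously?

gcd first: 235 = 2·115 + 5; 115 = 23·5 + 0 → gcd = 5
lcm = 235·115/gcd = 27025/5 = 5405

5405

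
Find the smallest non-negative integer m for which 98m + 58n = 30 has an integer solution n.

Reduce mod 58: 98m ≡ 30 (mod 58). With g = gcd(98, 58) = 2 dividing 30, divide through: 49m ≡ 15 (mod 29).
Since gcd(49, 29) = 1, m ≡ 15·(49)⁻¹ ≡ 8 (mod 29). Smallest non-negative: 8.

8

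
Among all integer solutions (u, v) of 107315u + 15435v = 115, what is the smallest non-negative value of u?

Euclid: 107315 = 6·15435 + 14705; 15435 = 1·14705 + 730; 14705 = 20·730 + 105; 730 = 6·105 + 100; 105 = 1·100 + 5; 100 = 20·5 + 0 → gcd = 5; 115 = 5·23.
Back-substitution yields 107315·(148) + 15435·(-1029) = 5, so one solution is u = 148·23 = 3404, v = -1029·23 = -23667.
Solutions in u differ by 15435/5 = 3087; the one in [0, 3087) is 3404 mod 3087 = 317.

317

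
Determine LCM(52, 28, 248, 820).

lcm(52, 28) = 52·28/gcd = 1456/4 = 364
lcm(364, 248) = 364·248/gcd = 90272/4 = 22568
lcm(22568, 820) = 22568·820/gcd = 18505760/4 = 4626440

4626440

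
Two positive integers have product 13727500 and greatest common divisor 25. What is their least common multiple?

Since gcd(u,v)·lcm(u,v) = uv, lcm = 13727500/25 = 549100.

549100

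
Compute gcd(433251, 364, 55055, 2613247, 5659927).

91

gcd(433251, 364): 433251 = 1190·364 + 91; 364 = 4·91 + 0 → 91
gcd(91, 55055): 55055 = 605·91 + 0 → 91
gcd(91, 2613247): 2613247 = 28717·91 + 0 → 91
gcd(91, 5659927): 5659927 = 62197·91 + 0 → 91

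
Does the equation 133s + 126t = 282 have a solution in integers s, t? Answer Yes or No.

No

gcd(133, 126): 133 = 1·126 + 7; 126 = 18·7 + 0 → 7
7 does not divide 282, so a solution does not exist.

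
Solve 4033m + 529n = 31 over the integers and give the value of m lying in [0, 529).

Euclid: 4033 = 7·529 + 330; 529 = 1·330 + 199; 330 = 1·199 + 131; 199 = 1·131 + 68; 131 = 1·68 + 63; 68 = 1·63 + 5; 63 = 12·5 + 3; 5 = 1·3 + 2; 3 = 1·2 + 1; 2 = 2·1 + 0 → gcd = 1; 31 = 1·31.
Back-substitution yields 4033·(210) + 529·(-1601) = 1, so one solution is m = 210·31 = 6510, n = -1601·31 = -49631.
Solutions in m differ by 529/1 = 529; the one in [0, 529) is 6510 mod 529 = 162.

162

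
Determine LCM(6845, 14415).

19734135

gcd first: 14415 = 2·6845 + 725; 6845 = 9·725 + 320; 725 = 2·320 + 85; 320 = 3·85 + 65; 85 = 1·65 + 20; 65 = 3·20 + 5; 20 = 4·5 + 0 → gcd = 5
lcm = 6845·14415/gcd = 98670675/5 = 19734135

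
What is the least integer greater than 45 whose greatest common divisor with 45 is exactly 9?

54

Multiples of 9 above 45: 9·6, 9·7, … . Need the cofactor coprime to 45/9 = 5.
Checking s = 6, 7, … the first with gcd(s, 5) = 1 is s = 6, giving 54.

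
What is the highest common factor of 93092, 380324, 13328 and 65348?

gcd(93092, 380324): 380324 = 4·93092 + 7956; 93092 = 11·7956 + 5576; 7956 = 1·5576 + 2380; 5576 = 2·2380 + 816; 2380 = 2·816 + 748; 816 = 1·748 + 68; 748 = 11·68 + 0 → 68
gcd(68, 13328): 13328 = 196·68 + 0 → 68
gcd(68, 65348): 65348 = 961·68 + 0 → 68

68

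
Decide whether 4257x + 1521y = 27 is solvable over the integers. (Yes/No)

Yes

By Bézout, 4257x + 1521y = 27 has integer solutions iff gcd(4257, 1521) | 27.
Euclid: 4257 = 2·1521 + 1215; 1521 = 1·1215 + 306; 1215 = 3·306 + 297; 306 = 1·297 + 9; 297 = 33·9 + 0. gcd = 9; 27 mod 9 = 0. Yes.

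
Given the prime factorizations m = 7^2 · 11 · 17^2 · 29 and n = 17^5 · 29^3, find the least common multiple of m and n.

max exponent per prime: 7^2 · 11 · 17^5 · 29^3 = 18664972989047

18664972989047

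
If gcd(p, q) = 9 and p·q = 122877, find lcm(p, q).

For any two positive integers, gcd × lcm equals their product. Hence lcm = 122877 / 9 = 13653.

13653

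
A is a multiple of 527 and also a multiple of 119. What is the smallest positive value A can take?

3689

527 = 17 · 31; 119 = 7 · 17
max exponents: 7 · 17 · 31 = 3689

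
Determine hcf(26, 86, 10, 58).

2

gcd(26, 86): 86 = 3·26 + 8; 26 = 3·8 + 2; 8 = 4·2 + 0 → 2
gcd(2, 10): 10 = 5·2 + 0 → 2
gcd(2, 58): 58 = 29·2 + 0 → 2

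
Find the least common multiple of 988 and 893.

988 = 2² · 13 · 19; 893 = 19 · 47
max exponents: 2² · 13 · 19 · 47 = 46436

46436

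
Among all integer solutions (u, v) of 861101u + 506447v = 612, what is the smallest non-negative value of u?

Euclid: 861101 = 1·506447 + 354654; 506447 = 1·354654 + 151793; 354654 = 2·151793 + 51068; 151793 = 2·51068 + 49657; 51068 = 1·49657 + 1411; 49657 = 35·1411 + 272; 1411 = 5·272 + 51; 272 = 5·51 + 17; 51 = 3·17 + 0 → gcd = 17; 612 = 17·36.
Back-substitution yields 861101·(-9332) + 506447·(15867) = 17, so one solution is u = -9332·36 = -335952, v = 15867·36 = 571212.
Solutions in u differ by 506447/17 = 29791; the one in [0, 29791) is -335952 mod 29791 = 21540.

21540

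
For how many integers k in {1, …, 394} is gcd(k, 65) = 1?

65 = 5·13. Inclusion–exclusion on these primes:
394 − ⌊394/5⌋ − ⌊394/13⌋ + ⌊394/65⌋ = 292

292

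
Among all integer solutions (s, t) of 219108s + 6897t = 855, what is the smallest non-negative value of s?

47

Reduce mod 6897: 219108s ≡ 855 (mod 6897). With g = gcd(219108, 6897) = 57 dividing 855, divide through: 3844s ≡ 15 (mod 121).
Since gcd(3844, 121) = 1, s ≡ 15·(3844)⁻¹ ≡ 47 (mod 121). Smallest non-negative: 47.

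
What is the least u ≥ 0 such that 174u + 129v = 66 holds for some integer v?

Euclid: 174 = 1·129 + 45; 129 = 2·45 + 39; 45 = 1·39 + 6; 39 = 6·6 + 3; 6 = 2·3 + 0 → gcd = 3; 66 = 3·22.
Back-substitution yields 174·(-20) + 129·(27) = 3, so one solution is u = -20·22 = -440, v = 27·22 = 594.
Solutions in u differ by 129/3 = 43; the one in [0, 43) is -440 mod 43 = 33.

33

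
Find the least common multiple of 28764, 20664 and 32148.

313700184

28764 = 2² · 3² · 17 · 47; 20664 = 2³ · 3² · 7 · 41; 32148 = 2² · 3² · 19 · 47
lcm takes max exponent of each prime: 2³ · 3² · 7 · 17 · 19 · 41 · 47 = 313700184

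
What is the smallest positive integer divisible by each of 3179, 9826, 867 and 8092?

4539612

3179 = 11 · 17²; 9826 = 2 · 17³; 867 = 3 · 17²; 8092 = 2² · 7 · 17²
lcm takes max exponent of each prime: 2² · 3 · 7 · 11 · 17³ = 4539612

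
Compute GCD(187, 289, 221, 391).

gcd(187, 289): 289 = 1·187 + 102; 187 = 1·102 + 85; 102 = 1·85 + 17; 85 = 5·17 + 0 → 17
gcd(17, 221): 221 = 13·17 + 0 → 17
gcd(17, 391): 391 = 23·17 + 0 → 17

17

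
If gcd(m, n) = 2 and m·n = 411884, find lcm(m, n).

For any two positive integers, gcd × lcm equals their product. Hence lcm = 411884 / 2 = 205942.

205942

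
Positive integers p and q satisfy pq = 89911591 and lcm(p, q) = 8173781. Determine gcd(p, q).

gcd·lcm = product, so gcd = 89911591/8173781 = 11.

11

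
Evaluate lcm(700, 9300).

gcd first: 9300 = 13·700 + 200; 700 = 3·200 + 100; 200 = 2·100 + 0 → gcd = 100
lcm = 700·9300/gcd = 6510000/100 = 65100

65100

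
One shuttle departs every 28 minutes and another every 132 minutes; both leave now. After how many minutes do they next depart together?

924

gcd first: 132 = 4·28 + 20; 28 = 1·20 + 8; 20 = 2·8 + 4; 8 = 2·4 + 0 → gcd = 4
lcm = 28·132/gcd = 3696/4 = 924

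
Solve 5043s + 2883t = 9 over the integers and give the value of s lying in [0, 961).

Euclid: 5043 = 1·2883 + 2160; 2883 = 1·2160 + 723; 2160 = 2·723 + 714; 723 = 1·714 + 9; 714 = 79·9 + 3; 9 = 3·3 + 0 → gcd = 3; 9 = 3·3.
Back-substitution yields 5043·(319) + 2883·(-558) = 3, so one solution is s = 319·3 = 957, t = -558·3 = -1674.
Solutions in s differ by 2883/3 = 961; the one in [0, 961) is 957 mod 961 = 957.

957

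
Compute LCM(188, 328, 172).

188 = 2² · 47; 328 = 2³ · 41; 172 = 2² · 43
lcm takes max exponent of each prime: 2³ · 41 · 43 · 47 = 662888

662888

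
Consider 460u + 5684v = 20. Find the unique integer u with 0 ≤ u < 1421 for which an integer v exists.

gcd(460, 5684) = 4 (Euclid: 5684 = 12·460 + 164; 460 = 2·164 + 132; 164 = 1·132 + 32; 132 = 4·32 + 4; 32 = 8·4 + 0), and 4 | 20.
Extended Euclid: 460·(173) + 5684·(-14) = 4. Scale by 5: u₀ = 865.
General solution u = u₀ + 1421t; reducing mod 1421 gives u = 865 (and v = -70).

865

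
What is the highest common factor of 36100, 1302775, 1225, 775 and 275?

25

gcd(36100, 1302775): 1302775 = 36·36100 + 3175; 36100 = 11·3175 + 1175; 3175 = 2·1175 + 825; 1175 = 1·825 + 350; 825 = 2·350 + 125; 350 = 2·125 + 100; 125 = 1·100 + 25; 100 = 4·25 + 0 → 25
gcd(25, 1225): 1225 = 49·25 + 0 → 25
gcd(25, 775): 775 = 31·25 + 0 → 25
gcd(25, 275): 275 = 11·25 + 0 → 25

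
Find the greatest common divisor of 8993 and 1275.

8993 = 17 · 23²
1275 = 3 · 5² · 17
Common: 17 = 17

17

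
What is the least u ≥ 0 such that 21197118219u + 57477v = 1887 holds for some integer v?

gcd(21197118219, 57477) = 51 (Euclid: 21197118219 = 368793·57477 + 2958; 57477 = 19·2958 + 1275; 2958 = 2·1275 + 408; 1275 = 3·408 + 51; 408 = 8·51 + 0), and 51 | 1887.
Extended Euclid: 21197118219·(-136) + 57477·(50155855) = 51. Scale by 37: u₀ = -5032.
General solution u = u₀ + 1127t; reducing mod 1127 gives u = 603 (and v = -222382210).

603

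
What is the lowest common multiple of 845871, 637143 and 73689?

lcm(845871, 637143) = 845871·637143/gcd = 538940786553/39 = 13818994527
lcm(13818994527, 73689) = 13818994527·73689/gcd = 1018307887700103/3 = 339435962566701

339435962566701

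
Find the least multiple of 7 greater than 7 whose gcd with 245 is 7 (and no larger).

14

Multiples of 7 above 7: 7·2, 7·3, … . Need the cofactor coprime to 245/7 = 35.
Checking s = 2, 3, … the first with gcd(s, 35) = 1 is s = 2, giving 14.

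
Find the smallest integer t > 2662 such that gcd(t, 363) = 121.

Multiples of 121 above 2662: 121·23, 121·24, … . Need the cofactor coprime to 363/121 = 3.
Checking s = 23, 24, … the first with gcd(s, 3) = 1 is s = 23, giving 2783.

2783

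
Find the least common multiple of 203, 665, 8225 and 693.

448665525

lcm(203, 665) = 203·665/gcd = 134995/7 = 19285
lcm(19285, 8225) = 19285·8225/gcd = 158619125/35 = 4531975
lcm(4531975, 693) = 4531975·693/gcd = 3140658675/7 = 448665525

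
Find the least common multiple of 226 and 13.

2938

gcd first: 226 = 17·13 + 5; 13 = 2·5 + 3; 5 = 1·3 + 2; 3 = 1·2 + 1; 2 = 2·1 + 0 → gcd = 1
lcm = 226·13/gcd = 2938/1 = 2938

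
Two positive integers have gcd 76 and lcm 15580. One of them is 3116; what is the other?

Using uv = gcd(u,v)·lcm(u,v) = 76·15580 = 1184080, we get v = 1184080/3116 = 380.

380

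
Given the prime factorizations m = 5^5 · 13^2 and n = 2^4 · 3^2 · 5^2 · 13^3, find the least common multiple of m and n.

max exponent per prime: 2^4 · 3^2 · 5^5 · 13^3 = 988650000

988650000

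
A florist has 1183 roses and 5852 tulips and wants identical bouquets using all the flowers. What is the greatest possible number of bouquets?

1183 = 7 · 13²
5852 = 2² · 7 · 11 · 19
Common: 7 = 7

7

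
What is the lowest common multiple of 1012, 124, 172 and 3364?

1134505636

1012 = 2² · 11 · 23; 124 = 2² · 31; 172 = 2² · 43; 3364 = 2² · 29²
lcm takes max exponent of each prime: 2² · 11 · 23 · 29² · 31 · 43 = 1134505636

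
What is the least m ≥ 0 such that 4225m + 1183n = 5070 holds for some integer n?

Euclid: 4225 = 3·1183 + 676; 1183 = 1·676 + 507; 676 = 1·507 + 169; 507 = 3·169 + 0 → gcd = 169; 5070 = 169·30.
Back-substitution yields 4225·(2) + 1183·(-7) = 169, so one solution is m = 2·30 = 60, n = -7·30 = -210.
Solutions in m differ by 1183/169 = 7; the one in [0, 7) is 60 mod 7 = 4.

4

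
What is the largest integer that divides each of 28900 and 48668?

28900 = 2² · 5² · 17²
48668 = 2² · 23³
Common: 2² = 4

4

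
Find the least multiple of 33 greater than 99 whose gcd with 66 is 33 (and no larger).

66 = 33·2. Any x with gcd(x, 66) = 33 is a multiple of 33, say 33s, with s coprime to 2.
Need s > 99/33, so s ≥ 4. First s ≥ 4 with gcd(s, 2) = 1 is s = 5. Thus x = 33·5 = 165.

165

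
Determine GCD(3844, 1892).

3844 = 2² · 31²
1892 = 2² · 11 · 43
Common: 2² = 4

4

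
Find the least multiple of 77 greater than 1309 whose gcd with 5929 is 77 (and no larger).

1386

5929 = 77·77. Any x with gcd(x, 5929) = 77 is a multiple of 77, say 77s, with s coprime to 77.
Need s > 1309/77, so s ≥ 18. First s ≥ 18 with gcd(s, 77) = 1 is s = 18. Thus x = 77·18 = 1386.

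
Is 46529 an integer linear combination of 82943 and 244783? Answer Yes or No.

gcd(82943, 244783): 244783 = 2·82943 + 78897; 82943 = 1·78897 + 4046; 78897 = 19·4046 + 2023; 4046 = 2·2023 + 0 → 2023
2023 divides 46529, so a solution exists.

Yes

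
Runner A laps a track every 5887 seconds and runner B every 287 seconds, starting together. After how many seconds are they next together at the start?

gcd first: 5887 = 20·287 + 147; 287 = 1·147 + 140; 147 = 1·140 + 7; 140 = 20·7 + 0 → gcd = 7
lcm = 5887·287/gcd = 1689569/7 = 241367

241367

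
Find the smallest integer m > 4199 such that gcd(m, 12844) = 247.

Multiples of 247 above 4199: 247·18, 247·19, … . Need the cofactor coprime to 12844/247 = 52.
Checking s = 18, 19, … the first with gcd(s, 52) = 1 is s = 19, giving 4693.

4693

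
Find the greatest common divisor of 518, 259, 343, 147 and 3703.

7

gcd(518, 259): 518 = 2·259 + 0 → 259
gcd(259, 343): 343 = 1·259 + 84; 259 = 3·84 + 7; 84 = 12·7 + 0 → 7
gcd(7, 147): 147 = 21·7 + 0 → 7
gcd(7, 3703): 3703 = 529·7 + 0 → 7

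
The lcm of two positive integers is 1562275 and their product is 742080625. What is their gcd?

475

From gcd × lcm = mn: gcd = 742080625 / 1562275 = 475.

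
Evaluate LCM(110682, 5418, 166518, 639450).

114027363450

110682 = 2 · 3² · 11 · 13 · 43; 5418 = 2 · 3² · 7 · 43; 166518 = 2 · 3² · 11 · 29²; 639450 = 2 · 3² · 5² · 7² · 29
lcm takes max exponent of each prime: 2 · 3² · 5² · 7² · 11 · 13 · 29² · 43 = 114027363450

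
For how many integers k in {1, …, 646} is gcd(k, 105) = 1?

295

Prime factors of 105: 3, 5, 7. Count integers ≤ 646 divisible by none of them.
By inclusion–exclusion: 646 − ⌊646/3⌋ − ⌊646/5⌋ − ⌊646/7⌋ + ⌊646/15⌋ + ⌊646/21⌋ + ⌊646/35⌋ − ⌊646/105⌋ = 295.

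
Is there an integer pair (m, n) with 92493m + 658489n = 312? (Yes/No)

Yes

gcd(92493, 658489): 658489 = 7·92493 + 11038; 92493 = 8·11038 + 4189; 11038 = 2·4189 + 2660; 4189 = 1·2660 + 1529; 2660 = 1·1529 + 1131; 1529 = 1·1131 + 398; 1131 = 2·398 + 335; 398 = 1·335 + 63; 335 = 5·63 + 20; 63 = 3·20 + 3; 20 = 6·3 + 2; 3 = 1·2 + 1; 2 = 2·1 + 0 → 1
1 divides 312, so a solution exists.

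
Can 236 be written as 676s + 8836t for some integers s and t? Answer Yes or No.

gcd(676, 8836): 8836 = 13·676 + 48; 676 = 14·48 + 4; 48 = 12·4 + 0 → 4
4 divides 236, so a solution exists.

Yes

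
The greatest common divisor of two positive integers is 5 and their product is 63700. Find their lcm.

12740

Since gcd(m,n)·lcm(m,n) = mn, lcm = 63700/5 = 12740.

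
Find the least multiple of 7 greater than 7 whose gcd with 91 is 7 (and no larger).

Multiples of 7 above 7: 7·2, 7·3, … . Need the cofactor coprime to 91/7 = 13.
Checking s = 2, 3, … the first with gcd(s, 13) = 1 is s = 2, giving 14.

14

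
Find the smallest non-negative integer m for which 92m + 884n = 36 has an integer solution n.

10

Reduce mod 884: 92m ≡ 36 (mod 884). With g = gcd(92, 884) = 4 dividing 36, divide through: 23m ≡ 9 (mod 221).
Since gcd(23, 221) = 1, m ≡ 9·(23)⁻¹ ≡ 10 (mod 221). Smallest non-negative: 10.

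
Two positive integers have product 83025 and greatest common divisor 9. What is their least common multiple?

9225

For any two positive integers, gcd × lcm equals their product. Hence lcm = 83025 / 9 = 9225.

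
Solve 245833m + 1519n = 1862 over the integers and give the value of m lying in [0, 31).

Reduce mod 1519: 245833m ≡ 1862 (mod 1519). With g = gcd(245833, 1519) = 49 dividing 1862, divide through: 5017m ≡ 38 (mod 31).
Since gcd(5017, 31) = 1, m ≡ 38·(5017)⁻¹ ≡ 11 (mod 31). Smallest non-negative: 11.

11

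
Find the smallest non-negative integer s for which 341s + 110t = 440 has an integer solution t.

Euclid: 341 = 3·110 + 11; 110 = 10·11 + 0 → gcd = 11; 440 = 11·40.
Back-substitution yields 341·(1) + 110·(-3) = 11, so one solution is s = 1·40 = 40, t = -3·40 = -120.
Solutions in s differ by 110/11 = 10; the one in [0, 10) is 40 mod 10 = 0.

0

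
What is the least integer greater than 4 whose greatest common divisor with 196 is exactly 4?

Multiples of 4 above 4: 4·2, 4·3, … . Need the cofactor coprime to 196/4 = 49.
Checking s = 2, 3, … the first with gcd(s, 49) = 1 is s = 2, giving 8.

8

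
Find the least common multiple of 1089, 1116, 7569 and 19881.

250865694684

lcm(1089, 1116) = 1089·1116/gcd = 1215324/9 = 135036
lcm(135036, 7569) = 135036·7569/gcd = 1022087484/9 = 113565276
lcm(113565276, 19881) = 113565276·19881/gcd = 2257791252156/9 = 250865694684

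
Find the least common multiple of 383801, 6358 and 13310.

383801 = 11 · 23 · 37 · 41; 6358 = 2 · 11 · 17²; 13310 = 2 · 5 · 11³
lcm takes max exponent of each prime: 2 · 5 · 11³ · 17² · 23 · 37 · 41 = 134211371690

134211371690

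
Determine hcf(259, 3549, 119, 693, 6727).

7

gcd(259, 3549): 3549 = 13·259 + 182; 259 = 1·182 + 77; 182 = 2·77 + 28; 77 = 2·28 + 21; 28 = 1·21 + 7; 21 = 3·7 + 0 → 7
gcd(7, 119): 119 = 17·7 + 0 → 7
gcd(7, 693): 693 = 99·7 + 0 → 7
gcd(7, 6727): 6727 = 961·7 + 0 → 7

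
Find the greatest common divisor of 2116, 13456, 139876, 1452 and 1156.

2116 = 2² · 23²; 13456 = 2⁴ · 29²; 139876 = 2² · 11² · 17²; 1452 = 2² · 3 · 11²; 1156 = 2² · 17²
gcd takes min exponent of each prime: 2² = 4

4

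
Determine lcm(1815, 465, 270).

1012770

1815 = 3 · 5 · 11²; 465 = 3 · 5 · 31; 270 = 2 · 3³ · 5
lcm takes max exponent of each prime: 2 · 3³ · 5 · 11² · 31 = 1012770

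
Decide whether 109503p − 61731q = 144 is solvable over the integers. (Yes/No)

Yes

By Bézout, 109503p − 61731q = 144 has integer solutions iff gcd(109503, 61731) | 144.
Euclid: 109503 = 1·61731 + 47772; 61731 = 1·47772 + 13959; 47772 = 3·13959 + 5895; 13959 = 2·5895 + 2169; 5895 = 2·2169 + 1557; 2169 = 1·1557 + 612; 1557 = 2·612 + 333; 612 = 1·333 + 279; 333 = 1·279 + 54; 279 = 5·54 + 9; 54 = 6·9 + 0. gcd = 9; 144 mod 9 = 0. Yes.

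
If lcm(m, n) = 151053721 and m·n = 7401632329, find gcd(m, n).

gcd·lcm = product, so gcd = 7401632329/151053721 = 49.

49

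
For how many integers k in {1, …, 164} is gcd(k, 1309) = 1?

121

Prime factors of 1309: 7, 11, 17. Count integers ≤ 164 divisible by none of them.
By inclusion–exclusion: 164 − ⌊164/7⌋ − ⌊164/11⌋ − ⌊164/17⌋ + ⌊164/77⌋ + ⌊164/119⌋ + ⌊164/187⌋ − ⌊164/1309⌋ = 121.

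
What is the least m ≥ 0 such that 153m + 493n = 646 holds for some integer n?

1

Euclid: 493 = 3·153 + 34; 153 = 4·34 + 17; 34 = 2·17 + 0 → gcd = 17; 646 = 17·38.
Back-substitution yields 153·(13) + 493·(-4) = 17, so one solution is m = 13·38 = 494, n = -4·38 = -152.
Solutions in m differ by 493/17 = 29; the one in [0, 29) is 494 mod 29 = 1.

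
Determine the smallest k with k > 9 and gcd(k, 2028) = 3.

gcd(k, 2028) = 3 forces 3 | k; write k = 3s. Then gcd(3s, 3·676) = 3·gcd(s, 676), so need gcd(s, 676) = 1.
3s > 9 gives s ≥ 4. The least s ≥ 4 coprime to 676 is 5, so k = 3·5 = 15.

15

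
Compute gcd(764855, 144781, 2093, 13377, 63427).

gcd(764855, 144781): 764855 = 5·144781 + 40950; 144781 = 3·40950 + 21931; 40950 = 1·21931 + 19019; 21931 = 1·19019 + 2912; 19019 = 6·2912 + 1547; 2912 = 1·1547 + 1365; 1547 = 1·1365 + 182; 1365 = 7·182 + 91; 182 = 2·91 + 0 → 91
gcd(91, 2093): 2093 = 23·91 + 0 → 91
gcd(91, 13377): 13377 = 147·91 + 0 → 91
gcd(91, 63427): 63427 = 697·91 + 0 → 91

91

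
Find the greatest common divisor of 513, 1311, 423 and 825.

3

513 = 3³ · 19; 1311 = 3 · 19 · 23; 423 = 3² · 47; 825 = 3 · 5² · 11
gcd takes min exponent of each prime: 3 = 3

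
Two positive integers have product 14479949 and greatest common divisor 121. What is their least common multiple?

119669

Since gcd(p,q)·lcm(p,q) = pq, lcm = 14479949/121 = 119669.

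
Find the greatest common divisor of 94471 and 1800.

1

Euclid: 94471 = 52·1800 + 871; 1800 = 2·871 + 58; 871 = 15·58 + 1; 58 = 58·1 + 0. Last nonzero remainder: 1.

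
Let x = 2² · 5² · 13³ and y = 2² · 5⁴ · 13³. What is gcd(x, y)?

219700

min exponent per shared prime: 2² · 5² · 13³ = 219700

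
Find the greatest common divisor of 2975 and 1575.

175

Euclid: 2975 = 1·1575 + 1400; 1575 = 1·1400 + 175; 1400 = 8·175 + 0. Last nonzero remainder: 175.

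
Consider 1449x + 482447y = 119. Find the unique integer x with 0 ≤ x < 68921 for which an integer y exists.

Reduce mod 482447: 1449x ≡ 119 (mod 482447). With g = gcd(1449, 482447) = 7 dividing 119, divide through: 207x ≡ 17 (mod 68921).
Since gcd(207, 68921) = 1, x ≡ 17·(207)⁻¹ ≡ 62595 (mod 68921). Smallest non-negative: 62595.

62595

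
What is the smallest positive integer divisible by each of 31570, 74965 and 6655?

31570 = 2 · 5 · 7 · 11 · 41; 74965 = 5 · 11 · 29 · 47; 6655 = 5 · 11³
lcm takes max exponent of each prime: 2 · 5 · 7 · 11³ · 29 · 41 · 47 = 5206619110

5206619110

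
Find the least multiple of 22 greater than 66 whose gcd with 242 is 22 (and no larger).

88

gcd(m, 242) = 22 forces 22 | m; write m = 22s. Then gcd(22s, 22·11) = 22·gcd(s, 11), so need gcd(s, 11) = 1.
22s > 66 gives s ≥ 4. The least s ≥ 4 coprime to 11 is 4, so m = 22·4 = 88.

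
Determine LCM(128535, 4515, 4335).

128535 = 3 · 5 · 11 · 19 · 41; 4515 = 3 · 5 · 7 · 43; 4335 = 3 · 5 · 17²
lcm takes max exponent of each prime: 3 · 5 · 7 · 11 · 17² · 19 · 41 · 43 = 11181131115

11181131115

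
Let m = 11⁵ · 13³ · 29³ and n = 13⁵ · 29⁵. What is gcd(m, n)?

min exponent per shared prime: 13³ · 29³ = 53582633

53582633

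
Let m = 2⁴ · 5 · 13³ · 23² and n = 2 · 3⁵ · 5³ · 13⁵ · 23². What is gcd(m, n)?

min exponent per shared prime: 2 · 5 · 13³ · 23² = 11622130

11622130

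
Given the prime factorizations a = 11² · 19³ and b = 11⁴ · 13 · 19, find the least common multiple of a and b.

max exponent per prime: 11⁴ · 13 · 19³ = 1305494047

1305494047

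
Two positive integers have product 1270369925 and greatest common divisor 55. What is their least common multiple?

23097635

For any two positive integers, gcd × lcm equals their product. Hence lcm = 1270369925 / 55 = 23097635.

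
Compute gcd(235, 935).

235 = 5 · 47
935 = 5 · 11 · 17
Common: 5 = 5

5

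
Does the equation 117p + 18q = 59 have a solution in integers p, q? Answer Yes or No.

No

gcd(117, 18): 117 = 6·18 + 9; 18 = 2·9 + 0 → 9
9 does not divide 59, so a solution does not exist.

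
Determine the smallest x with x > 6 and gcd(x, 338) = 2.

Multiples of 2 above 6: 2·4, 2·5, … . Need the cofactor coprime to 338/2 = 169.
Checking s = 4, 5, … the first with gcd(s, 169) = 1 is s = 4, giving 8.

8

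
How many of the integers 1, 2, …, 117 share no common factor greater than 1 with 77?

77 = 7·11. Inclusion–exclusion on these primes:
117 − ⌊117/7⌋ − ⌊117/11⌋ + ⌊117/77⌋ = 92

92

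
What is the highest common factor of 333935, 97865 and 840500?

5

333935 = 5 · 7² · 29 · 47; 97865 = 5 · 23² · 37; 840500 = 2² · 5³ · 41²
gcd takes min exponent of each prime: 5 = 5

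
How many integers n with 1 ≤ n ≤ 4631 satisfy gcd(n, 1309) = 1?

Prime factors of 1309: 7, 11, 17. Count integers ≤ 4631 divisible by none of them.
By inclusion–exclusion: 4631 − ⌊4631/7⌋ − ⌊4631/11⌋ − ⌊4631/17⌋ + ⌊4631/77⌋ + ⌊4631/119⌋ + ⌊4631/187⌋ − ⌊4631/1309⌋ = 3396.

3396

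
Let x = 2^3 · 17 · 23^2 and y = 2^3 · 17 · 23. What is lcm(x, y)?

71944

max exponent per prime: 2^3 · 17 · 23^2 = 71944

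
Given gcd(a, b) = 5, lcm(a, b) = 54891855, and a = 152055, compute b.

a·b = gcd·lcm = 5·54891855 = 274459275, so b = 274459275/152055 = 1805.

1805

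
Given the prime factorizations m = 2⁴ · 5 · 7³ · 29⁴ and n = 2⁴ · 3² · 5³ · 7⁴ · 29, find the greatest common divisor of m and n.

795760

min exponent per shared prime: 2⁴ · 5 · 7³ · 29 = 795760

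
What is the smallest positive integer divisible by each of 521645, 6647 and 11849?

521645 = 5 · 17² · 19²; 6647 = 17² · 23; 11849 = 17² · 41
lcm takes max exponent of each prime: 5 · 17² · 19² · 23 · 41 = 491911235

491911235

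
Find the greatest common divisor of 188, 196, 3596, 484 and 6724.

4

188 = 2² · 47; 196 = 2² · 7²; 3596 = 2² · 29 · 31; 484 = 2² · 11²; 6724 = 2² · 41²
gcd takes min exponent of each prime: 2² = 4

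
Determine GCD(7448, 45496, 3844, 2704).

4

gcd(7448, 45496): 45496 = 6·7448 + 808; 7448 = 9·808 + 176; 808 = 4·176 + 104; 176 = 1·104 + 72; 104 = 1·72 + 32; 72 = 2·32 + 8; 32 = 4·8 + 0 → 8
gcd(8, 3844): 3844 = 480·8 + 4; 8 = 2·4 + 0 → 4
gcd(4, 2704): 2704 = 676·4 + 0 → 4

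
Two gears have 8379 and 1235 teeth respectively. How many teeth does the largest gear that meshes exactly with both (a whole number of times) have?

Euclid: 8379 = 6·1235 + 969; 1235 = 1·969 + 266; 969 = 3·266 + 171; 266 = 1·171 + 95; 171 = 1·95 + 76; 95 = 1·76 + 19; 76 = 4·19 + 0. Last nonzero remainder: 19.

19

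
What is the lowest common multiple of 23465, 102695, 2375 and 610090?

16487682250

23465 = 5 · 13 · 19²; 102695 = 5 · 19 · 23 · 47; 2375 = 5³ · 19; 610090 = 2 · 5 · 13² · 19²
lcm takes max exponent of each prime: 2 · 5³ · 13² · 19² · 23 · 47 = 16487682250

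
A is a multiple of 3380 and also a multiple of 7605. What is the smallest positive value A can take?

30420

3380 = 2² · 5 · 13²; 7605 = 3² · 5 · 13²
max exponents: 2² · 3² · 5 · 13² = 30420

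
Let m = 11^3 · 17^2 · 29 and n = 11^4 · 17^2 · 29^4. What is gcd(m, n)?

min exponent per shared prime: 11^3 · 17^2 · 29 = 11155111

11155111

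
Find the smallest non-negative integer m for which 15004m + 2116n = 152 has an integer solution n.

gcd(15004, 2116) = 4 (Euclid: 15004 = 7·2116 + 192; 2116 = 11·192 + 4; 192 = 48·4 + 0), and 4 | 152.
Extended Euclid: 15004·(-11) + 2116·(78) = 4. Scale by 38: m₀ = -418.
General solution m = m₀ + 529t; reducing mod 529 gives m = 111 (and n = -787).

111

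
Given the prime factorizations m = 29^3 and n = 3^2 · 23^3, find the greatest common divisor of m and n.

min exponent per shared prime: (none) = 1

1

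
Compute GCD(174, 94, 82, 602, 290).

2

174 = 2 · 3 · 29; 94 = 2 · 47; 82 = 2 · 41; 602 = 2 · 7 · 43; 290 = 2 · 5 · 29
gcd takes min exponent of each prime: 2 = 2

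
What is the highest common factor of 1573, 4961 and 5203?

121

1573 = 11² · 13; 4961 = 11² · 41; 5203 = 11² · 43
gcd takes min exponent of each prime: 11² = 121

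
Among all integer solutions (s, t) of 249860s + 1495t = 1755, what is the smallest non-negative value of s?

Reduce mod 1495: 249860s ≡ 1755 (mod 1495). With g = gcd(249860, 1495) = 65 dividing 1755, divide through: 3844s ≡ 27 (mod 23).
Since gcd(3844, 23) = 1, s ≡ 27·(3844)⁻¹ ≡ 9 (mod 23). Smallest non-negative: 9.

9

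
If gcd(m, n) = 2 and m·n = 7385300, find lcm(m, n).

3692650

Since gcd(m,n)·lcm(m,n) = mn, lcm = 7385300/2 = 3692650.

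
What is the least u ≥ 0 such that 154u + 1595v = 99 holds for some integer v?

11

Reduce mod 1595: 154u ≡ 99 (mod 1595). With g = gcd(154, 1595) = 11 dividing 99, divide through: 14u ≡ 9 (mod 145).
Since gcd(14, 145) = 1, u ≡ 9·(14)⁻¹ ≡ 11 (mod 145). Smallest non-negative: 11.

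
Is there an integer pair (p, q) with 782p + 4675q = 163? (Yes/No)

No

By Bézout, 782p + 4675q = 163 has integer solutions iff gcd(782, 4675) | 163.
Euclid: 4675 = 5·782 + 765; 782 = 1·765 + 17; 765 = 45·17 + 0. gcd = 17; 163 mod 17 = 10. No.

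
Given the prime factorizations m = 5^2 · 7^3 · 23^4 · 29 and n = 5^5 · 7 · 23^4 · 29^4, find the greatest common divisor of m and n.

1420193075

min exponent per shared prime: 5^2 · 7 · 23^4 · 29 = 1420193075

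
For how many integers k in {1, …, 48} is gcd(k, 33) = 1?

Prime factors of 33: 3, 11. Count integers ≤ 48 divisible by none of them.
By inclusion–exclusion: 48 − ⌊48/3⌋ − ⌊48/11⌋ + ⌊48/33⌋ = 29.

29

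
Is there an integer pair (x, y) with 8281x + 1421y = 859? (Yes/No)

gcd(8281, 1421): 8281 = 5·1421 + 1176; 1421 = 1·1176 + 245; 1176 = 4·245 + 196; 245 = 1·196 + 49; 196 = 4·49 + 0 → 49
49 does not divide 859, so a solution does not exist.

No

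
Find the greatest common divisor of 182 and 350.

Euclid: 350 = 1·182 + 168; 182 = 1·168 + 14; 168 = 12·14 + 0. Last nonzero remainder: 14.

14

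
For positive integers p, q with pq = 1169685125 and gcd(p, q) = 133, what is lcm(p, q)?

gcd·lcm = product, so lcm = 1169685125/133 = 8794625.

8794625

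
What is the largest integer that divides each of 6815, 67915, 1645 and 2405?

6815 = 5 · 29 · 47; 67915 = 5 · 17² · 47; 1645 = 5 · 7 · 47; 2405 = 5 · 13 · 37
gcd takes min exponent of each prime: 5 = 5

5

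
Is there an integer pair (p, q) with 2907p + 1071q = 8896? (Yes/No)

No

By Bézout, 2907p + 1071q = 8896 has integer solutions iff gcd(2907, 1071) | 8896.
Euclid: 2907 = 2·1071 + 765; 1071 = 1·765 + 306; 765 = 2·306 + 153; 306 = 2·153 + 0. gcd = 153; 8896 mod 153 = 22. No.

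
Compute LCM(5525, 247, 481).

3884075

lcm(5525, 247) = 5525·247/gcd = 1364675/13 = 104975
lcm(104975, 481) = 104975·481/gcd = 50492975/13 = 3884075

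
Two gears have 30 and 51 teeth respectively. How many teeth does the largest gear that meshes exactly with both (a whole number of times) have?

3

Euclid: 51 = 1·30 + 21; 30 = 1·21 + 9; 21 = 2·9 + 3; 9 = 3·3 + 0. Last nonzero remainder: 3.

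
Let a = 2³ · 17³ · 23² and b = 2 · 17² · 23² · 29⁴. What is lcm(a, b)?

max exponent per prime: 2³ · 17³ · 23² · 29⁴ = 14705656412296

14705656412296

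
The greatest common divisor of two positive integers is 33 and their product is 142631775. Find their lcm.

4322175

gcd·lcm = product, so lcm = 142631775/33 = 4322175.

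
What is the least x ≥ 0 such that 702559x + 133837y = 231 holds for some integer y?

7062

gcd(702559, 133837) = 11 (Euclid: 702559 = 5·133837 + 33374; 133837 = 4·33374 + 341; 33374 = 97·341 + 297; 341 = 1·297 + 44; 297 = 6·44 + 33; 44 = 1·33 + 11; 33 = 3·11 + 0), and 11 | 231.
Extended Euclid: 702559·(-3140) + 133837·(16483) = 11. Scale by 21: x₀ = -65940.
General solution x = x₀ + 12167t; reducing mod 12167 gives x = 7062 (and y = -37071).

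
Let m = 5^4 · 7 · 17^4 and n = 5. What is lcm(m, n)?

365404375

max exponent per prime: 5^4 · 7 · 17^4 = 365404375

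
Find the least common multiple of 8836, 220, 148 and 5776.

25964939440

8836 = 2² · 47²; 220 = 2² · 5 · 11; 148 = 2² · 37; 5776 = 2⁴ · 19²
lcm takes max exponent of each prime: 2⁴ · 5 · 11 · 19² · 37 · 47² = 25964939440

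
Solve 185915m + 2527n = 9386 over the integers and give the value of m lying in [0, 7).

3

Reduce mod 2527: 185915m ≡ 9386 (mod 2527). With g = gcd(185915, 2527) = 361 dividing 9386, divide through: 515m ≡ 26 (mod 7).
Since gcd(515, 7) = 1, m ≡ 26·(515)⁻¹ ≡ 3 (mod 7). Smallest non-negative: 3.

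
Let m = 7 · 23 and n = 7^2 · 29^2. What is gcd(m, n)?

7

min exponent per shared prime: 7 = 7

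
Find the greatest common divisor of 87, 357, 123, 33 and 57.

3

gcd(87, 357): 357 = 4·87 + 9; 87 = 9·9 + 6; 9 = 1·6 + 3; 6 = 2·3 + 0 → 3
gcd(3, 123): 123 = 41·3 + 0 → 3
gcd(3, 33): 33 = 11·3 + 0 → 3
gcd(3, 57): 57 = 19·3 + 0 → 3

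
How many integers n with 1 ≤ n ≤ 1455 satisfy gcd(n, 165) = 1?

706

Prime factors of 165: 3, 5, 11. Count integers ≤ 1455 divisible by none of them.
By inclusion–exclusion: 1455 − ⌊1455/3⌋ − ⌊1455/5⌋ − ⌊1455/11⌋ + ⌊1455/15⌋ + ⌊1455/33⌋ + ⌊1455/55⌋ − ⌊1455/165⌋ = 706.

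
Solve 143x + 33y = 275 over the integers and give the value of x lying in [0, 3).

Euclid: 143 = 4·33 + 11; 33 = 3·11 + 0 → gcd = 11; 275 = 11·25.
Back-substitution yields 143·(1) + 33·(-4) = 11, so one solution is x = 1·25 = 25, y = -4·25 = -100.
Solutions in x differ by 33/11 = 3; the one in [0, 3) is 25 mod 3 = 1.

1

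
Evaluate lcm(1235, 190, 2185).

56810

1235 = 5 · 13 · 19; 190 = 2 · 5 · 19; 2185 = 5 · 19 · 23
lcm takes max exponent of each prime: 2 · 5 · 13 · 19 · 23 = 56810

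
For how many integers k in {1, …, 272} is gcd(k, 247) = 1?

247 = 13·19. Inclusion–exclusion on these primes:
272 − ⌊272/13⌋ − ⌊272/19⌋ + ⌊272/247⌋ = 239

239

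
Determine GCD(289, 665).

289 = 17²
665 = 5 · 7 · 19
Common: 1 = 1

1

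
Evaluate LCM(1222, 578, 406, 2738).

lcm(1222, 578) = 1222·578/gcd = 706316/2 = 353158
lcm(353158, 406) = 353158·406/gcd = 143382148/2 = 71691074
lcm(71691074, 2738) = 71691074·2738/gcd = 196290160612/2 = 98145080306

98145080306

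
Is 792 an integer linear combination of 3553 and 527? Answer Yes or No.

By Bézout, 3553u + 527v = 792 has integer solutions iff gcd(3553, 527) | 792.
Euclid: 3553 = 6·527 + 391; 527 = 1·391 + 136; 391 = 2·136 + 119; 136 = 1·119 + 17; 119 = 7·17 + 0. gcd = 17; 792 mod 17 = 10. No.

No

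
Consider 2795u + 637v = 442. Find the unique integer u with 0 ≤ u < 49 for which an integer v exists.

Reduce mod 637: 2795u ≡ 442 (mod 637). With g = gcd(2795, 637) = 13 dividing 442, divide through: 215u ≡ 34 (mod 49).
Since gcd(215, 49) = 1, u ≡ 34·(215)⁻¹ ≡ 25 (mod 49). Smallest non-negative: 25.

25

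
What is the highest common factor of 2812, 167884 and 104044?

gcd(2812, 167884): 167884 = 59·2812 + 1976; 2812 = 1·1976 + 836; 1976 = 2·836 + 304; 836 = 2·304 + 228; 304 = 1·228 + 76; 228 = 3·76 + 0 → 76
gcd(76, 104044): 104044 = 1369·76 + 0 → 76

76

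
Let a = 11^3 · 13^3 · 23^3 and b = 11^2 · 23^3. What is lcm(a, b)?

35578826569

max exponent per prime: 11^3 · 13^3 · 23^3 = 35578826569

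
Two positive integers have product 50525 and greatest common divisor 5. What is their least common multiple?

For any two positive integers, gcd × lcm equals their product. Hence lcm = 50525 / 5 = 10105.

10105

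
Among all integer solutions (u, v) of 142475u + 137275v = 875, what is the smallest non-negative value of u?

4620

gcd(142475, 137275) = 25 (Euclid: 142475 = 1·137275 + 5200; 137275 = 26·5200 + 2075; 5200 = 2·2075 + 1050; 2075 = 1·1050 + 1025; 1050 = 1·1025 + 25; 1025 = 41·25 + 0), and 25 | 875.
Extended Euclid: 142475·(132) + 137275·(-137) = 25. Scale by 35: u₀ = 4620.
General solution u = u₀ + 5491t; reducing mod 5491 gives u = 4620 (and v = -4795).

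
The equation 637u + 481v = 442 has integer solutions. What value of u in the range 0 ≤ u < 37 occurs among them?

gcd(637, 481) = 13 (Euclid: 637 = 1·481 + 156; 481 = 3·156 + 13; 156 = 12·13 + 0), and 13 | 442.
Extended Euclid: 637·(-3) + 481·(4) = 13. Scale by 34: u₀ = -102.
General solution u = u₀ + 37t; reducing mod 37 gives u = 9 (and v = -11).

9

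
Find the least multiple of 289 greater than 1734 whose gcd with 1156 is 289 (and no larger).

2023

1156 = 289·4. Any k with gcd(k, 1156) = 289 is a multiple of 289, say 289s, with s coprime to 4.
Need s > 1734/289, so s ≥ 7. First s ≥ 7 with gcd(s, 4) = 1 is s = 7. Thus k = 289·7 = 2023.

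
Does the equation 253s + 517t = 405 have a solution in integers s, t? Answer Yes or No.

No

By Bézout, 253s + 517t = 405 has integer solutions iff gcd(253, 517) | 405.
Euclid: 517 = 2·253 + 11; 253 = 23·11 + 0. gcd = 11; 405 mod 11 = 9. No.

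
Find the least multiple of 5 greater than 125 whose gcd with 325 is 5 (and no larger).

325 = 5·65. Any m with gcd(m, 325) = 5 is a multiple of 5, say 5s, with s coprime to 65.
Need s > 125/5, so s ≥ 26. First s ≥ 26 with gcd(s, 65) = 1 is s = 27. Thus m = 5·27 = 135.

135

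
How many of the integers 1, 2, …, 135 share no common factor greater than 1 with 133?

110

Prime factors of 133: 7, 19. Count integers ≤ 135 divisible by none of them.
By inclusion–exclusion: 135 − ⌊135/7⌋ − ⌊135/19⌋ + ⌊135/133⌋ = 110.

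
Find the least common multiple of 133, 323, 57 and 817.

291669

133 = 7 · 19; 323 = 17 · 19; 57 = 3 · 19; 817 = 19 · 43
lcm takes max exponent of each prime: 3 · 7 · 17 · 19 · 43 = 291669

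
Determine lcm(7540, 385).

7540 = 2² · 5 · 13 · 29; 385 = 5 · 7 · 11
max exponents: 2² · 5 · 7 · 11 · 13 · 29 = 580580

580580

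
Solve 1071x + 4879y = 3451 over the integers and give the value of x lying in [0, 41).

26

Reduce mod 4879: 1071x ≡ 3451 (mod 4879). With g = gcd(1071, 4879) = 119 dividing 3451, divide through: 9x ≡ 29 (mod 41).
Since gcd(9, 41) = 1, x ≡ 29·(9)⁻¹ ≡ 26 (mod 41). Smallest non-negative: 26.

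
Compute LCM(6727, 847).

813967

6727 = 7 · 31²; 847 = 7 · 11²
max exponents: 7 · 11² · 31² = 813967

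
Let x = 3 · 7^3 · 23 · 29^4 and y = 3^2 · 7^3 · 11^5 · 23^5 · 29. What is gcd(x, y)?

min exponent per shared prime: 3 · 7^3 · 23 · 29 = 686343

686343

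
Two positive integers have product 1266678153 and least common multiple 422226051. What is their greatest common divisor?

gcd·lcm = product, so gcd = 1266678153/422226051 = 3.

3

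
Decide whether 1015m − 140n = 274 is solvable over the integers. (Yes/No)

No

gcd(1015, 140): 1015 = 7·140 + 35; 140 = 4·35 + 0 → 35
35 does not divide 274, so a solution does not exist.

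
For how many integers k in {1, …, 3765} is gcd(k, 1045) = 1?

2594

Prime factors of 1045: 5, 11, 19. Count integers ≤ 3765 divisible by none of them.
By inclusion–exclusion: 3765 − ⌊3765/5⌋ − ⌊3765/11⌋ − ⌊3765/19⌋ + ⌊3765/55⌋ + ⌊3765/95⌋ + ⌊3765/209⌋ − ⌊3765/1045⌋ = 2594.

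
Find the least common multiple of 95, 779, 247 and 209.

95 = 5 · 19; 779 = 19 · 41; 247 = 13 · 19; 209 = 11 · 19
lcm takes max exponent of each prime: 5 · 11 · 13 · 19 · 41 = 556985

556985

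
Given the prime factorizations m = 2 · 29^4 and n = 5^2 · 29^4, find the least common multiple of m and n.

max exponent per prime: 2 · 5^2 · 29^4 = 35364050

35364050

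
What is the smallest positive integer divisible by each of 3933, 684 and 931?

770868

3933 = 3² · 19 · 23; 684 = 2² · 3² · 19; 931 = 7² · 19
lcm takes max exponent of each prime: 2² · 3² · 7² · 19 · 23 = 770868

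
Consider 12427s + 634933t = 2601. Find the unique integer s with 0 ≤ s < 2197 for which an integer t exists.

Reduce mod 634933: 12427s ≡ 2601 (mod 634933). With g = gcd(12427, 634933) = 289 dividing 2601, divide through: 43s ≡ 9 (mod 2197).
Since gcd(43, 2197) = 1, s ≡ 9·(43)⁻¹ ≡ 1533 (mod 2197). Smallest non-negative: 1533.

1533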